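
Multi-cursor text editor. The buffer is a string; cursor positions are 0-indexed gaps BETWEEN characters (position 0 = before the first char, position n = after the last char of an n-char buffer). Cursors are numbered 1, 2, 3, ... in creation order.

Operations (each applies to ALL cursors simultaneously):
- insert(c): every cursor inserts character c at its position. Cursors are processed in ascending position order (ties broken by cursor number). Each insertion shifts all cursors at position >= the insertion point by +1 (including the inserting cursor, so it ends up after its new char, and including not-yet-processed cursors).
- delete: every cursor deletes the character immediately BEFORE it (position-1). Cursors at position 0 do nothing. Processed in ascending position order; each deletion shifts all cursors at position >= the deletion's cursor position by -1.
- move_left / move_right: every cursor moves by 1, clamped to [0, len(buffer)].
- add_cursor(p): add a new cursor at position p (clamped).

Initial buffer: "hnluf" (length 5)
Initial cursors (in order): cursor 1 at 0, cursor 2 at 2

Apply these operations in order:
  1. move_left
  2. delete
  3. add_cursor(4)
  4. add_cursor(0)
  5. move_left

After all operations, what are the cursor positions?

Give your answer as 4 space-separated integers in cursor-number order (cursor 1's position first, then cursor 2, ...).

After op 1 (move_left): buffer="hnluf" (len 5), cursors c1@0 c2@1, authorship .....
After op 2 (delete): buffer="nluf" (len 4), cursors c1@0 c2@0, authorship ....
After op 3 (add_cursor(4)): buffer="nluf" (len 4), cursors c1@0 c2@0 c3@4, authorship ....
After op 4 (add_cursor(0)): buffer="nluf" (len 4), cursors c1@0 c2@0 c4@0 c3@4, authorship ....
After op 5 (move_left): buffer="nluf" (len 4), cursors c1@0 c2@0 c4@0 c3@3, authorship ....

Answer: 0 0 3 0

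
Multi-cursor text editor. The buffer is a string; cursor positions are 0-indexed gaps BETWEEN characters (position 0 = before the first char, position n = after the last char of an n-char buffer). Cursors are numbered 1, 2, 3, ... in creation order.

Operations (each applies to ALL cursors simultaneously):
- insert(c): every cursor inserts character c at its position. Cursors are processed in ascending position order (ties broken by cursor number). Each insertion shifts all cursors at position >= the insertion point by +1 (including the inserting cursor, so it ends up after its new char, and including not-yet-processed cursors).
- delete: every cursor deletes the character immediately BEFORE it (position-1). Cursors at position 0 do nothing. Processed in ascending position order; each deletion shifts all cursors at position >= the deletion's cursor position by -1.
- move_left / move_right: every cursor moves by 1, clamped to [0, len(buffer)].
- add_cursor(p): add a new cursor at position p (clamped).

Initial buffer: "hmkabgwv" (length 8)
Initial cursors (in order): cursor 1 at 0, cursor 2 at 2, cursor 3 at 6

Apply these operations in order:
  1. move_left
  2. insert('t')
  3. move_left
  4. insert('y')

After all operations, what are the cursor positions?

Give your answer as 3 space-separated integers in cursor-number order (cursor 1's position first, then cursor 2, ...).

Answer: 1 4 10

Derivation:
After op 1 (move_left): buffer="hmkabgwv" (len 8), cursors c1@0 c2@1 c3@5, authorship ........
After op 2 (insert('t')): buffer="thtmkabtgwv" (len 11), cursors c1@1 c2@3 c3@8, authorship 1.2....3...
After op 3 (move_left): buffer="thtmkabtgwv" (len 11), cursors c1@0 c2@2 c3@7, authorship 1.2....3...
After op 4 (insert('y')): buffer="ythytmkabytgwv" (len 14), cursors c1@1 c2@4 c3@10, authorship 11.22....33...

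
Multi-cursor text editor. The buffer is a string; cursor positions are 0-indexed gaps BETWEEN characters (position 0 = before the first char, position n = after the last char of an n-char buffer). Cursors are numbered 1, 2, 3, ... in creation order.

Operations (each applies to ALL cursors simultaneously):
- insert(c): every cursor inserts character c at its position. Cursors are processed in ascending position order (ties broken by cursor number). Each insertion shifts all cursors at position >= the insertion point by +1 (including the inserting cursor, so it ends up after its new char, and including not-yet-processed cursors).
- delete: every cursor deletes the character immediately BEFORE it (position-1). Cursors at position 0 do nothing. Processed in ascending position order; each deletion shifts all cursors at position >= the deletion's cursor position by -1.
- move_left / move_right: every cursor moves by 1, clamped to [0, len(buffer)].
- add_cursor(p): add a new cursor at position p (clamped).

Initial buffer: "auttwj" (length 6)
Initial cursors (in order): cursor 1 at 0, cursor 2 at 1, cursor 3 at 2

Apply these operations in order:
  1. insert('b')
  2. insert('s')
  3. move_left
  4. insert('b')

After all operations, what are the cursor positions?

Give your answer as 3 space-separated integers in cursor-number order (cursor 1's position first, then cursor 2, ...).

After op 1 (insert('b')): buffer="babubttwj" (len 9), cursors c1@1 c2@3 c3@5, authorship 1.2.3....
After op 2 (insert('s')): buffer="bsabsubsttwj" (len 12), cursors c1@2 c2@5 c3@8, authorship 11.22.33....
After op 3 (move_left): buffer="bsabsubsttwj" (len 12), cursors c1@1 c2@4 c3@7, authorship 11.22.33....
After op 4 (insert('b')): buffer="bbsabbsubbsttwj" (len 15), cursors c1@2 c2@6 c3@10, authorship 111.222.333....

Answer: 2 6 10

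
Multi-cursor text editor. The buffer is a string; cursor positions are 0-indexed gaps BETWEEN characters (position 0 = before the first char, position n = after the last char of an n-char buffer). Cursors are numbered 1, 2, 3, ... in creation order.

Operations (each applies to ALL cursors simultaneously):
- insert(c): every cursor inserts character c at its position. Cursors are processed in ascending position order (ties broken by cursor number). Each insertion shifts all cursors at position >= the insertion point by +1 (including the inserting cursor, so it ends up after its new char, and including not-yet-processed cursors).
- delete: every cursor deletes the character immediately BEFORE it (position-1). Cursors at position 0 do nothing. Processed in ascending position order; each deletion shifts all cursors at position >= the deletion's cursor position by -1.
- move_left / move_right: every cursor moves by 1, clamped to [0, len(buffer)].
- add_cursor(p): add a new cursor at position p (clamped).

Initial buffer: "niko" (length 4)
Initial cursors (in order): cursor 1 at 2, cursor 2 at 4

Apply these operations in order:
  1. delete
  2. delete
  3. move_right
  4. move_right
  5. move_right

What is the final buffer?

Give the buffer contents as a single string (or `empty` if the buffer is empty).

Answer: empty

Derivation:
After op 1 (delete): buffer="nk" (len 2), cursors c1@1 c2@2, authorship ..
After op 2 (delete): buffer="" (len 0), cursors c1@0 c2@0, authorship 
After op 3 (move_right): buffer="" (len 0), cursors c1@0 c2@0, authorship 
After op 4 (move_right): buffer="" (len 0), cursors c1@0 c2@0, authorship 
After op 5 (move_right): buffer="" (len 0), cursors c1@0 c2@0, authorship 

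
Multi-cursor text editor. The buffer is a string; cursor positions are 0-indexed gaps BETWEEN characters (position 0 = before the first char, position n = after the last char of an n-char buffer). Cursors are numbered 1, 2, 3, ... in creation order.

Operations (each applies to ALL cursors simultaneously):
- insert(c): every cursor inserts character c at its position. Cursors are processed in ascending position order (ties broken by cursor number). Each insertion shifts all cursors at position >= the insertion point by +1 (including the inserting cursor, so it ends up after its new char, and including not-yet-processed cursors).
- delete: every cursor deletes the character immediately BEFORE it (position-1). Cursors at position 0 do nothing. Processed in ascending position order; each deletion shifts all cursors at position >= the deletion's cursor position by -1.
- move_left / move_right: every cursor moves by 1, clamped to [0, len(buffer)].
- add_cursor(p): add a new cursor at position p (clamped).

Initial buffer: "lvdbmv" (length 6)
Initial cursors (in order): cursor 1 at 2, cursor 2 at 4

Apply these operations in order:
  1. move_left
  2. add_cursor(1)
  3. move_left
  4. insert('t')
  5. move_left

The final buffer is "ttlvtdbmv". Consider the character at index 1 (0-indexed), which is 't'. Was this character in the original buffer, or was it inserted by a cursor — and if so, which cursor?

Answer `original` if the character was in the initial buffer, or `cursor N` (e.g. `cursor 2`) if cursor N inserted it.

Answer: cursor 3

Derivation:
After op 1 (move_left): buffer="lvdbmv" (len 6), cursors c1@1 c2@3, authorship ......
After op 2 (add_cursor(1)): buffer="lvdbmv" (len 6), cursors c1@1 c3@1 c2@3, authorship ......
After op 3 (move_left): buffer="lvdbmv" (len 6), cursors c1@0 c3@0 c2@2, authorship ......
After op 4 (insert('t')): buffer="ttlvtdbmv" (len 9), cursors c1@2 c3@2 c2@5, authorship 13..2....
After op 5 (move_left): buffer="ttlvtdbmv" (len 9), cursors c1@1 c3@1 c2@4, authorship 13..2....
Authorship (.=original, N=cursor N): 1 3 . . 2 . . . .
Index 1: author = 3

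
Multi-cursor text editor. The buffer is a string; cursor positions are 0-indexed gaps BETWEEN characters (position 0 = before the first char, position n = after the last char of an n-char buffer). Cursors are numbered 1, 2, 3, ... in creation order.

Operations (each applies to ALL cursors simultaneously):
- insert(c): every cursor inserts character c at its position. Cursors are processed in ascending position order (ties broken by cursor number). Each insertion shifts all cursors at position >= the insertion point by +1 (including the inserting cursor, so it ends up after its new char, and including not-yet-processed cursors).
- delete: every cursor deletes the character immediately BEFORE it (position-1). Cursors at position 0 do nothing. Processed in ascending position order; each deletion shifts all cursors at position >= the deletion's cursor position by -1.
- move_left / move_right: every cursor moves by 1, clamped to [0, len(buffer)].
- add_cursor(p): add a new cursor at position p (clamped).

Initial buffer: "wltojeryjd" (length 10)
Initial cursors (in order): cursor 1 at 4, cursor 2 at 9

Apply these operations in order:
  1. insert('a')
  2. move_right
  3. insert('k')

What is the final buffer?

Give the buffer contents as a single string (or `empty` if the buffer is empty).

Answer: wltoajkeryjadk

Derivation:
After op 1 (insert('a')): buffer="wltoajeryjad" (len 12), cursors c1@5 c2@11, authorship ....1.....2.
After op 2 (move_right): buffer="wltoajeryjad" (len 12), cursors c1@6 c2@12, authorship ....1.....2.
After op 3 (insert('k')): buffer="wltoajkeryjadk" (len 14), cursors c1@7 c2@14, authorship ....1.1....2.2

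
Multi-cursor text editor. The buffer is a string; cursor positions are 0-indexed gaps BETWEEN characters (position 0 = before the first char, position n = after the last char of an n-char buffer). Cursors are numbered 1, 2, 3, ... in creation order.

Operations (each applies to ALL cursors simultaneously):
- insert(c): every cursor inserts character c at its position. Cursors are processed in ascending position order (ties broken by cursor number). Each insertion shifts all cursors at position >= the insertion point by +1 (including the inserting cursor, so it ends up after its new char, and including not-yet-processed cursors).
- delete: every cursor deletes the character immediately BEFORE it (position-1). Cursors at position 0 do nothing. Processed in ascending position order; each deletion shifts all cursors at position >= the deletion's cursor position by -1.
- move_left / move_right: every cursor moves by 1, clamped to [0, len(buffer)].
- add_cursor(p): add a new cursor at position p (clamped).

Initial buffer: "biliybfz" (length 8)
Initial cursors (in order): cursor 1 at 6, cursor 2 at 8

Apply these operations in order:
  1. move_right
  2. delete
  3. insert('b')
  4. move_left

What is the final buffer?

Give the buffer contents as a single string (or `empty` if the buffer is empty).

After op 1 (move_right): buffer="biliybfz" (len 8), cursors c1@7 c2@8, authorship ........
After op 2 (delete): buffer="biliyb" (len 6), cursors c1@6 c2@6, authorship ......
After op 3 (insert('b')): buffer="biliybbb" (len 8), cursors c1@8 c2@8, authorship ......12
After op 4 (move_left): buffer="biliybbb" (len 8), cursors c1@7 c2@7, authorship ......12

Answer: biliybbb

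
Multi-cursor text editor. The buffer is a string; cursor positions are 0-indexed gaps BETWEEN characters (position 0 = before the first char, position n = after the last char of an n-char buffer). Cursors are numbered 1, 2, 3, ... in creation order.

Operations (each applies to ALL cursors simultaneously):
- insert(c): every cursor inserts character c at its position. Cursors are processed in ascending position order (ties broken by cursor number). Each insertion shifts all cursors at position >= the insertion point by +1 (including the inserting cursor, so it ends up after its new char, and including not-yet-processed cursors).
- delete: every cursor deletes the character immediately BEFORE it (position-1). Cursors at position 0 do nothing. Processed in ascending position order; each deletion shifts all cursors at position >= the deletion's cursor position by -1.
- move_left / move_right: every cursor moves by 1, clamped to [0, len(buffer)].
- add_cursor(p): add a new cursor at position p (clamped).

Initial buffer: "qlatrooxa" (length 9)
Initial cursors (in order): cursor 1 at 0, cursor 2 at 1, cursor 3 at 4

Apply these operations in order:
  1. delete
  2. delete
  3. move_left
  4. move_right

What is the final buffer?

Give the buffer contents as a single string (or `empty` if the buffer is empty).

After op 1 (delete): buffer="larooxa" (len 7), cursors c1@0 c2@0 c3@2, authorship .......
After op 2 (delete): buffer="lrooxa" (len 6), cursors c1@0 c2@0 c3@1, authorship ......
After op 3 (move_left): buffer="lrooxa" (len 6), cursors c1@0 c2@0 c3@0, authorship ......
After op 4 (move_right): buffer="lrooxa" (len 6), cursors c1@1 c2@1 c3@1, authorship ......

Answer: lrooxa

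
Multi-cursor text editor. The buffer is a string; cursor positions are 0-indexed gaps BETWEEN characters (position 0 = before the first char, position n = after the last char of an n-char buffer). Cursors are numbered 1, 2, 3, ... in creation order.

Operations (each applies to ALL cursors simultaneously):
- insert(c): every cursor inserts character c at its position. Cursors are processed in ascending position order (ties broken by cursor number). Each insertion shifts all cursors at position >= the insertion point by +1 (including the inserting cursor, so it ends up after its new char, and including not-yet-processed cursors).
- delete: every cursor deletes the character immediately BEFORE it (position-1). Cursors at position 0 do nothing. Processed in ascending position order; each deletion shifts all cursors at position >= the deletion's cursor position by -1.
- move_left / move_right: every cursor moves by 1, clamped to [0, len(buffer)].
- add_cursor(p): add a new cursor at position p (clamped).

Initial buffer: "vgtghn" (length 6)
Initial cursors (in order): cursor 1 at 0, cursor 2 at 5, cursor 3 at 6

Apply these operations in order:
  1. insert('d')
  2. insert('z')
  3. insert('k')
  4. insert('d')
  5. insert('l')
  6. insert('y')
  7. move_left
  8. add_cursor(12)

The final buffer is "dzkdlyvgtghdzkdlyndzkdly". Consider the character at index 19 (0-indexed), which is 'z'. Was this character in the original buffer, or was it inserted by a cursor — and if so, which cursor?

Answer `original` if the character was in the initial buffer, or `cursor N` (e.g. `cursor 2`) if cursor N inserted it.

Answer: cursor 3

Derivation:
After op 1 (insert('d')): buffer="dvgtghdnd" (len 9), cursors c1@1 c2@7 c3@9, authorship 1.....2.3
After op 2 (insert('z')): buffer="dzvgtghdzndz" (len 12), cursors c1@2 c2@9 c3@12, authorship 11.....22.33
After op 3 (insert('k')): buffer="dzkvgtghdzkndzk" (len 15), cursors c1@3 c2@11 c3@15, authorship 111.....222.333
After op 4 (insert('d')): buffer="dzkdvgtghdzkdndzkd" (len 18), cursors c1@4 c2@13 c3@18, authorship 1111.....2222.3333
After op 5 (insert('l')): buffer="dzkdlvgtghdzkdlndzkdl" (len 21), cursors c1@5 c2@15 c3@21, authorship 11111.....22222.33333
After op 6 (insert('y')): buffer="dzkdlyvgtghdzkdlyndzkdly" (len 24), cursors c1@6 c2@17 c3@24, authorship 111111.....222222.333333
After op 7 (move_left): buffer="dzkdlyvgtghdzkdlyndzkdly" (len 24), cursors c1@5 c2@16 c3@23, authorship 111111.....222222.333333
After op 8 (add_cursor(12)): buffer="dzkdlyvgtghdzkdlyndzkdly" (len 24), cursors c1@5 c4@12 c2@16 c3@23, authorship 111111.....222222.333333
Authorship (.=original, N=cursor N): 1 1 1 1 1 1 . . . . . 2 2 2 2 2 2 . 3 3 3 3 3 3
Index 19: author = 3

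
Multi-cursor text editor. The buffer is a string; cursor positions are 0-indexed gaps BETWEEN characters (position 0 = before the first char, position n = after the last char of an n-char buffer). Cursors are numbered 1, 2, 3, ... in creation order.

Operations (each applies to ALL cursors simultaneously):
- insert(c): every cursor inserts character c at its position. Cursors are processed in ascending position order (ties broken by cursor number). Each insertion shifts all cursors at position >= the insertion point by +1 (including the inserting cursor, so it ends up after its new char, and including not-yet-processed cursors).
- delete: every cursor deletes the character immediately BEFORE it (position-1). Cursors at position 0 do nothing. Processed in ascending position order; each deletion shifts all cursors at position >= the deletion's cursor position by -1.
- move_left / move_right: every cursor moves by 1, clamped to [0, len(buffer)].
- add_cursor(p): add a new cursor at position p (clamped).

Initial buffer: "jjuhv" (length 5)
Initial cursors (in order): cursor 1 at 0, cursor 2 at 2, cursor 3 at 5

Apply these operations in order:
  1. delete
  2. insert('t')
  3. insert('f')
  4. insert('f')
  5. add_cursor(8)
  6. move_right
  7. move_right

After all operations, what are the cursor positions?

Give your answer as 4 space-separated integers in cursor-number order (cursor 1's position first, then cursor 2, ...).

Answer: 5 9 12 10

Derivation:
After op 1 (delete): buffer="juh" (len 3), cursors c1@0 c2@1 c3@3, authorship ...
After op 2 (insert('t')): buffer="tjtuht" (len 6), cursors c1@1 c2@3 c3@6, authorship 1.2..3
After op 3 (insert('f')): buffer="tfjtfuhtf" (len 9), cursors c1@2 c2@5 c3@9, authorship 11.22..33
After op 4 (insert('f')): buffer="tffjtffuhtff" (len 12), cursors c1@3 c2@7 c3@12, authorship 111.222..333
After op 5 (add_cursor(8)): buffer="tffjtffuhtff" (len 12), cursors c1@3 c2@7 c4@8 c3@12, authorship 111.222..333
After op 6 (move_right): buffer="tffjtffuhtff" (len 12), cursors c1@4 c2@8 c4@9 c3@12, authorship 111.222..333
After op 7 (move_right): buffer="tffjtffuhtff" (len 12), cursors c1@5 c2@9 c4@10 c3@12, authorship 111.222..333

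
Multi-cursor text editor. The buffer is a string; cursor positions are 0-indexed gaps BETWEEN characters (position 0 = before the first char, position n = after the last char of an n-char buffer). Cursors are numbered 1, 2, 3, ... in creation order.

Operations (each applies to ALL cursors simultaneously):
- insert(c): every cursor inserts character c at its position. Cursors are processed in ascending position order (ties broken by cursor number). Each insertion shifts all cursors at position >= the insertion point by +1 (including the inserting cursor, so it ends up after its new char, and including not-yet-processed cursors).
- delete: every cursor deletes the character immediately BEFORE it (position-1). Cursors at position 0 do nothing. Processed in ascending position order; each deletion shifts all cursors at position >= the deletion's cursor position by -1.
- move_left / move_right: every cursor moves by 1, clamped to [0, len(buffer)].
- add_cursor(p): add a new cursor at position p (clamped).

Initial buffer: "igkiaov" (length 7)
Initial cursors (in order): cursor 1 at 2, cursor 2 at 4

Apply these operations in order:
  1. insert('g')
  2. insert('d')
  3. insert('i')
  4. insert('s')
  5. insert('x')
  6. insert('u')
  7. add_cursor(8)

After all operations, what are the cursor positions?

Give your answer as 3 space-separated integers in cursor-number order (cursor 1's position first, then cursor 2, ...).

After op 1 (insert('g')): buffer="iggkigaov" (len 9), cursors c1@3 c2@6, authorship ..1..2...
After op 2 (insert('d')): buffer="iggdkigdaov" (len 11), cursors c1@4 c2@8, authorship ..11..22...
After op 3 (insert('i')): buffer="iggdikigdiaov" (len 13), cursors c1@5 c2@10, authorship ..111..222...
After op 4 (insert('s')): buffer="iggdiskigdisaov" (len 15), cursors c1@6 c2@12, authorship ..1111..2222...
After op 5 (insert('x')): buffer="iggdisxkigdisxaov" (len 17), cursors c1@7 c2@14, authorship ..11111..22222...
After op 6 (insert('u')): buffer="iggdisxukigdisxuaov" (len 19), cursors c1@8 c2@16, authorship ..111111..222222...
After op 7 (add_cursor(8)): buffer="iggdisxukigdisxuaov" (len 19), cursors c1@8 c3@8 c2@16, authorship ..111111..222222...

Answer: 8 16 8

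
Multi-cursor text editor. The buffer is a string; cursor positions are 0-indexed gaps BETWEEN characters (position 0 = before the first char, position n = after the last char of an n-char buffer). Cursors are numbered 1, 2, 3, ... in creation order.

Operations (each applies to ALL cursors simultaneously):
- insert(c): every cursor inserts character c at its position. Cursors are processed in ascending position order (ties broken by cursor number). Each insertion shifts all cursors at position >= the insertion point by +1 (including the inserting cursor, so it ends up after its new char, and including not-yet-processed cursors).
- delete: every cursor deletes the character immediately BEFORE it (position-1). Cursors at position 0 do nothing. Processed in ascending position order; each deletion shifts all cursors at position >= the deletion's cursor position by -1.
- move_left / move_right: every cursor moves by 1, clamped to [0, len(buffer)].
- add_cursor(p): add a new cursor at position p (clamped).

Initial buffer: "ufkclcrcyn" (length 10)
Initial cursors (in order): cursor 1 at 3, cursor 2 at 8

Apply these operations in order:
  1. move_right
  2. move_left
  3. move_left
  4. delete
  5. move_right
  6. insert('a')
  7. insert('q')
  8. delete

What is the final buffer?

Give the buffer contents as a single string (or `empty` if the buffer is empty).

Answer: ukaclccayn

Derivation:
After op 1 (move_right): buffer="ufkclcrcyn" (len 10), cursors c1@4 c2@9, authorship ..........
After op 2 (move_left): buffer="ufkclcrcyn" (len 10), cursors c1@3 c2@8, authorship ..........
After op 3 (move_left): buffer="ufkclcrcyn" (len 10), cursors c1@2 c2@7, authorship ..........
After op 4 (delete): buffer="ukclccyn" (len 8), cursors c1@1 c2@5, authorship ........
After op 5 (move_right): buffer="ukclccyn" (len 8), cursors c1@2 c2@6, authorship ........
After op 6 (insert('a')): buffer="ukaclccayn" (len 10), cursors c1@3 c2@8, authorship ..1....2..
After op 7 (insert('q')): buffer="ukaqclccaqyn" (len 12), cursors c1@4 c2@10, authorship ..11....22..
After op 8 (delete): buffer="ukaclccayn" (len 10), cursors c1@3 c2@8, authorship ..1....2..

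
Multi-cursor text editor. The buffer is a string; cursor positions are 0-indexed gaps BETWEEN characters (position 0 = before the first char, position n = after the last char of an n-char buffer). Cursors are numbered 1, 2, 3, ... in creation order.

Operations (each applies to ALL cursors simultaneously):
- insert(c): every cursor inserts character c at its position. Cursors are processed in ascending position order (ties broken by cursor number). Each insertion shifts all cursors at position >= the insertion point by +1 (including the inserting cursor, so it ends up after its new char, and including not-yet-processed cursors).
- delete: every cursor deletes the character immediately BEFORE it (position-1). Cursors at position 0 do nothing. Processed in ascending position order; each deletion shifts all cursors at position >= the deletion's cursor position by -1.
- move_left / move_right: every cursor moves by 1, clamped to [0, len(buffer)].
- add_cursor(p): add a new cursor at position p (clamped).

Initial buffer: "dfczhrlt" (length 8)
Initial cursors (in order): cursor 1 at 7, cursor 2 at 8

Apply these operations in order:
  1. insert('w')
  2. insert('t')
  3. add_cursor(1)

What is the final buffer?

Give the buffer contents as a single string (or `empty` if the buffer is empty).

After op 1 (insert('w')): buffer="dfczhrlwtw" (len 10), cursors c1@8 c2@10, authorship .......1.2
After op 2 (insert('t')): buffer="dfczhrlwttwt" (len 12), cursors c1@9 c2@12, authorship .......11.22
After op 3 (add_cursor(1)): buffer="dfczhrlwttwt" (len 12), cursors c3@1 c1@9 c2@12, authorship .......11.22

Answer: dfczhrlwttwt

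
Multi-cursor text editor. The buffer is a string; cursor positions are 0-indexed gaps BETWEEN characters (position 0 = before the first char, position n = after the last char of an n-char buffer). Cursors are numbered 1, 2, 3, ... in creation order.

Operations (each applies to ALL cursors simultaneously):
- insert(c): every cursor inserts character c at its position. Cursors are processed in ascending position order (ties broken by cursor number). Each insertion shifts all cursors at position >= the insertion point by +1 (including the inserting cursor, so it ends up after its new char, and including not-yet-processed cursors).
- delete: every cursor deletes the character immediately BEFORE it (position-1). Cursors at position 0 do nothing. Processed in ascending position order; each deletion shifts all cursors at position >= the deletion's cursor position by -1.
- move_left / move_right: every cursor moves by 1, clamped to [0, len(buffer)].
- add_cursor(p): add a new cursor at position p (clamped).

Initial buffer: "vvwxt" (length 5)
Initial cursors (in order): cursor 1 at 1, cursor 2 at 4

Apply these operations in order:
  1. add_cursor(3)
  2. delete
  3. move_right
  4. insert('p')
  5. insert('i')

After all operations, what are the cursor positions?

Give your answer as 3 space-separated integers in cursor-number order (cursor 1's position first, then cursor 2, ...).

Answer: 3 8 8

Derivation:
After op 1 (add_cursor(3)): buffer="vvwxt" (len 5), cursors c1@1 c3@3 c2@4, authorship .....
After op 2 (delete): buffer="vt" (len 2), cursors c1@0 c2@1 c3@1, authorship ..
After op 3 (move_right): buffer="vt" (len 2), cursors c1@1 c2@2 c3@2, authorship ..
After op 4 (insert('p')): buffer="vptpp" (len 5), cursors c1@2 c2@5 c3@5, authorship .1.23
After op 5 (insert('i')): buffer="vpitppii" (len 8), cursors c1@3 c2@8 c3@8, authorship .11.2323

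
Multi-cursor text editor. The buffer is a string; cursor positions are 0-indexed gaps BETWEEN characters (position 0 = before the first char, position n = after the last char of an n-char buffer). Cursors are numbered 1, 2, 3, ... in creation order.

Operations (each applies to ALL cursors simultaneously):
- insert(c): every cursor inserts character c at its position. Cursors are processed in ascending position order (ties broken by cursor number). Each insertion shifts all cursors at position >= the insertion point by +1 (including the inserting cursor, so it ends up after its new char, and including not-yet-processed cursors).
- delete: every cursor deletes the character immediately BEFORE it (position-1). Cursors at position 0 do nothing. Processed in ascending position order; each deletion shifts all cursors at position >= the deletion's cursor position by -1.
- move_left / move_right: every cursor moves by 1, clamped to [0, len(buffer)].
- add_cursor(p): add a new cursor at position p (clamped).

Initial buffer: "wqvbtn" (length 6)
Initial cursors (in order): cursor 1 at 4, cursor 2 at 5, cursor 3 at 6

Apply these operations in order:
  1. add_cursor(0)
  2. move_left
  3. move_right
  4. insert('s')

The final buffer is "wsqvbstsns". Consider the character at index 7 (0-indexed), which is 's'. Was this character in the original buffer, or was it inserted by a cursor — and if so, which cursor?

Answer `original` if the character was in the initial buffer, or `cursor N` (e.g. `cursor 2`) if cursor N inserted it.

Answer: cursor 2

Derivation:
After op 1 (add_cursor(0)): buffer="wqvbtn" (len 6), cursors c4@0 c1@4 c2@5 c3@6, authorship ......
After op 2 (move_left): buffer="wqvbtn" (len 6), cursors c4@0 c1@3 c2@4 c3@5, authorship ......
After op 3 (move_right): buffer="wqvbtn" (len 6), cursors c4@1 c1@4 c2@5 c3@6, authorship ......
After op 4 (insert('s')): buffer="wsqvbstsns" (len 10), cursors c4@2 c1@6 c2@8 c3@10, authorship .4...1.2.3
Authorship (.=original, N=cursor N): . 4 . . . 1 . 2 . 3
Index 7: author = 2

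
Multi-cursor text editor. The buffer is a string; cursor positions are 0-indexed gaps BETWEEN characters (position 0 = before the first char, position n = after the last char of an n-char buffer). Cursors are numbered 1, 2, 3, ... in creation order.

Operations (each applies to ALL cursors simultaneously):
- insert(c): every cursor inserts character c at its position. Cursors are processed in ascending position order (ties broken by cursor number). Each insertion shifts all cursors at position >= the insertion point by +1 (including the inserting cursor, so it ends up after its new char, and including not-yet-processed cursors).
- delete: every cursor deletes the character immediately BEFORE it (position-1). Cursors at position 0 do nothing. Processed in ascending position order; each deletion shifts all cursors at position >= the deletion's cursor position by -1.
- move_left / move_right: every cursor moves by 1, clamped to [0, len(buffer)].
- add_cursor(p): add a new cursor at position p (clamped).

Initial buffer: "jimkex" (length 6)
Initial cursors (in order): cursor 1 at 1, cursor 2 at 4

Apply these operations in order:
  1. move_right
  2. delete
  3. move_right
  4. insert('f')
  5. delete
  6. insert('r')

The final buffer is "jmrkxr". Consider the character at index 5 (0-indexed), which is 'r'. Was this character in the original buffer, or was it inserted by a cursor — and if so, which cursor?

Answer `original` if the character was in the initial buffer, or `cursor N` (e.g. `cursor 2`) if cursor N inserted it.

Answer: cursor 2

Derivation:
After op 1 (move_right): buffer="jimkex" (len 6), cursors c1@2 c2@5, authorship ......
After op 2 (delete): buffer="jmkx" (len 4), cursors c1@1 c2@3, authorship ....
After op 3 (move_right): buffer="jmkx" (len 4), cursors c1@2 c2@4, authorship ....
After op 4 (insert('f')): buffer="jmfkxf" (len 6), cursors c1@3 c2@6, authorship ..1..2
After op 5 (delete): buffer="jmkx" (len 4), cursors c1@2 c2@4, authorship ....
After op 6 (insert('r')): buffer="jmrkxr" (len 6), cursors c1@3 c2@6, authorship ..1..2
Authorship (.=original, N=cursor N): . . 1 . . 2
Index 5: author = 2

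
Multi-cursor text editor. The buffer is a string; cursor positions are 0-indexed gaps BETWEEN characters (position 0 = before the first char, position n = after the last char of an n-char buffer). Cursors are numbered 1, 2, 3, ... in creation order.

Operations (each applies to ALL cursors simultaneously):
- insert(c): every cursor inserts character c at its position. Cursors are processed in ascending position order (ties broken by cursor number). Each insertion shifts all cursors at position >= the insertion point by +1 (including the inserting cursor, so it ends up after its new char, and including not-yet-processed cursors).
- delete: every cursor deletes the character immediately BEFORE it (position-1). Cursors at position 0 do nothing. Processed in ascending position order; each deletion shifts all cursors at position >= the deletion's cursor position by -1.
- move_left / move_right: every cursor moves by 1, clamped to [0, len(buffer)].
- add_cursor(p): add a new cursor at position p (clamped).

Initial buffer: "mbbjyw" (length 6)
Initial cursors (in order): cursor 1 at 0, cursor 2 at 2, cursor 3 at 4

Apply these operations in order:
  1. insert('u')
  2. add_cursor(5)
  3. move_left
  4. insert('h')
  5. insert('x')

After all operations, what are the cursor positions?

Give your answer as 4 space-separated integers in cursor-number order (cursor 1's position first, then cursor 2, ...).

After op 1 (insert('u')): buffer="umbubjuyw" (len 9), cursors c1@1 c2@4 c3@7, authorship 1..2..3..
After op 2 (add_cursor(5)): buffer="umbubjuyw" (len 9), cursors c1@1 c2@4 c4@5 c3@7, authorship 1..2..3..
After op 3 (move_left): buffer="umbubjuyw" (len 9), cursors c1@0 c2@3 c4@4 c3@6, authorship 1..2..3..
After op 4 (insert('h')): buffer="humbhuhbjhuyw" (len 13), cursors c1@1 c2@5 c4@7 c3@10, authorship 11..224..33..
After op 5 (insert('x')): buffer="hxumbhxuhxbjhxuyw" (len 17), cursors c1@2 c2@7 c4@10 c3@14, authorship 111..22244..333..

Answer: 2 7 14 10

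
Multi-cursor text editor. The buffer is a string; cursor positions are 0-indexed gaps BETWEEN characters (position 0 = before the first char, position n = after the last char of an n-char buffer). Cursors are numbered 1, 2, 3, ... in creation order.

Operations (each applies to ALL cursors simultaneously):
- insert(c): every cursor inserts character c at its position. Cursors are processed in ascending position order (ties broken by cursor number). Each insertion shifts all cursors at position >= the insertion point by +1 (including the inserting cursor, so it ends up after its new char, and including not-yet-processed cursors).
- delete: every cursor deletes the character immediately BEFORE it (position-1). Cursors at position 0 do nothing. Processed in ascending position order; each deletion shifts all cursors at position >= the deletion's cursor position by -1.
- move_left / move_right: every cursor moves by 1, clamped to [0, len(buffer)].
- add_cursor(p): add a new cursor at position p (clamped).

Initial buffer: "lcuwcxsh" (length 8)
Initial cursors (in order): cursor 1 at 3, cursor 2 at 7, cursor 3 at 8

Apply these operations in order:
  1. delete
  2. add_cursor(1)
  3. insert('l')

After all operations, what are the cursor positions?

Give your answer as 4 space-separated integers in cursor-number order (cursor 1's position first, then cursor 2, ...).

Answer: 4 9 9 2

Derivation:
After op 1 (delete): buffer="lcwcx" (len 5), cursors c1@2 c2@5 c3@5, authorship .....
After op 2 (add_cursor(1)): buffer="lcwcx" (len 5), cursors c4@1 c1@2 c2@5 c3@5, authorship .....
After op 3 (insert('l')): buffer="llclwcxll" (len 9), cursors c4@2 c1@4 c2@9 c3@9, authorship .4.1...23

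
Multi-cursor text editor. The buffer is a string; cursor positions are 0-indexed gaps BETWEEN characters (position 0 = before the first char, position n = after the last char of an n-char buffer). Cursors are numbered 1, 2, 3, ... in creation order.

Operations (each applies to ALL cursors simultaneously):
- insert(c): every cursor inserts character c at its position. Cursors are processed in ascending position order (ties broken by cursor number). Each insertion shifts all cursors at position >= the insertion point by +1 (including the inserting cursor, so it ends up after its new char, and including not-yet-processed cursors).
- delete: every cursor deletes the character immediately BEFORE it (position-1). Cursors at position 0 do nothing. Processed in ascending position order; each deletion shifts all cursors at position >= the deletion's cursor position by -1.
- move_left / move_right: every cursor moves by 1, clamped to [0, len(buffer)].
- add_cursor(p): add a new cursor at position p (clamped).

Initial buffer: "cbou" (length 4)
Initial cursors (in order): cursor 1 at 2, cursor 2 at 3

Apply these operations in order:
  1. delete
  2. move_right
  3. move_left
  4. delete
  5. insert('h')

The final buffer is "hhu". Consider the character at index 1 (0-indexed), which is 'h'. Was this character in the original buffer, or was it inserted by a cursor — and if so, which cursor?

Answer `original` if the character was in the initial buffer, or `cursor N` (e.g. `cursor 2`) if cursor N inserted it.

Answer: cursor 2

Derivation:
After op 1 (delete): buffer="cu" (len 2), cursors c1@1 c2@1, authorship ..
After op 2 (move_right): buffer="cu" (len 2), cursors c1@2 c2@2, authorship ..
After op 3 (move_left): buffer="cu" (len 2), cursors c1@1 c2@1, authorship ..
After op 4 (delete): buffer="u" (len 1), cursors c1@0 c2@0, authorship .
After op 5 (insert('h')): buffer="hhu" (len 3), cursors c1@2 c2@2, authorship 12.
Authorship (.=original, N=cursor N): 1 2 .
Index 1: author = 2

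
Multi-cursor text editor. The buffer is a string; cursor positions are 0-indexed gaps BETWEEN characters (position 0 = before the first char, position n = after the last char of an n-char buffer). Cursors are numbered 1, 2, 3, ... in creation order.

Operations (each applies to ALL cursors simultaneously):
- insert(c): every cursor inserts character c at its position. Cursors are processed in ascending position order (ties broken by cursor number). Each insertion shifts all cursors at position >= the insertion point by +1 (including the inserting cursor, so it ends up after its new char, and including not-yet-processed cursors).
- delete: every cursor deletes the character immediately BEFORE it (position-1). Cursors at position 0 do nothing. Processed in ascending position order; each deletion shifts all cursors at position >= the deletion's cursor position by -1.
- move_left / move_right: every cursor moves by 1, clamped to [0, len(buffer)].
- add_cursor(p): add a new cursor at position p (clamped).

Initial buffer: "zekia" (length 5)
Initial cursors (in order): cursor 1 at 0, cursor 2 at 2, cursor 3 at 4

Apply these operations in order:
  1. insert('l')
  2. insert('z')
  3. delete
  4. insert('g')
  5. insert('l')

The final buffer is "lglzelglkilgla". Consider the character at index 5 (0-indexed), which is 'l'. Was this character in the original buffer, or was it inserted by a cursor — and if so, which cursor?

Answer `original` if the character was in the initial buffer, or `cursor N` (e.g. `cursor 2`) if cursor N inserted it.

After op 1 (insert('l')): buffer="lzelkila" (len 8), cursors c1@1 c2@4 c3@7, authorship 1..2..3.
After op 2 (insert('z')): buffer="lzzelzkilza" (len 11), cursors c1@2 c2@6 c3@10, authorship 11..22..33.
After op 3 (delete): buffer="lzelkila" (len 8), cursors c1@1 c2@4 c3@7, authorship 1..2..3.
After op 4 (insert('g')): buffer="lgzelgkilga" (len 11), cursors c1@2 c2@6 c3@10, authorship 11..22..33.
After op 5 (insert('l')): buffer="lglzelglkilgla" (len 14), cursors c1@3 c2@8 c3@13, authorship 111..222..333.
Authorship (.=original, N=cursor N): 1 1 1 . . 2 2 2 . . 3 3 3 .
Index 5: author = 2

Answer: cursor 2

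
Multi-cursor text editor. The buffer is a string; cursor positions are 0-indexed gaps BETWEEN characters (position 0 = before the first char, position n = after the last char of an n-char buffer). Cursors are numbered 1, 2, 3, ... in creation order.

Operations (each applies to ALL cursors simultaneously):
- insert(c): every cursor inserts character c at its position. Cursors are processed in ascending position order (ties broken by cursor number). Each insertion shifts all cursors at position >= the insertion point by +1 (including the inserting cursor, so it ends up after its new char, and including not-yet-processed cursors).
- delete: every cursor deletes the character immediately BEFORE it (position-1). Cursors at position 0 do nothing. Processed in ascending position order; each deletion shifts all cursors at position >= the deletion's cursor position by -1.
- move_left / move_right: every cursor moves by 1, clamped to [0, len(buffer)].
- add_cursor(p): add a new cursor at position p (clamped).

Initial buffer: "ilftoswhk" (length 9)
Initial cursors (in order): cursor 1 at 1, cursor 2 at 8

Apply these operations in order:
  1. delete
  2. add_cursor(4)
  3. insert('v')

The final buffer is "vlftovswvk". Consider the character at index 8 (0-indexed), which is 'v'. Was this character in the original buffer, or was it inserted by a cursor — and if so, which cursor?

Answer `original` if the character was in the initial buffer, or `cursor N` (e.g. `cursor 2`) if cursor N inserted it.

After op 1 (delete): buffer="lftoswk" (len 7), cursors c1@0 c2@6, authorship .......
After op 2 (add_cursor(4)): buffer="lftoswk" (len 7), cursors c1@0 c3@4 c2@6, authorship .......
After op 3 (insert('v')): buffer="vlftovswvk" (len 10), cursors c1@1 c3@6 c2@9, authorship 1....3..2.
Authorship (.=original, N=cursor N): 1 . . . . 3 . . 2 .
Index 8: author = 2

Answer: cursor 2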